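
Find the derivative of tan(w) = cos(w)^(-2)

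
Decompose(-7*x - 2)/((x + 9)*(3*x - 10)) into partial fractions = -76/(37*(3*x - 10)) - 61/(37*(x + 9))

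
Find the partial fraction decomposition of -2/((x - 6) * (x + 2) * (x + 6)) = -1/(24*(x + 6)) + 1/(16*(x + 2)) - 1/(48*(x - 6))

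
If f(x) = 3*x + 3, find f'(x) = 3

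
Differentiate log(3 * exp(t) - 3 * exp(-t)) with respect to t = (exp(2*t) + 1)/(exp(2*t) - 1)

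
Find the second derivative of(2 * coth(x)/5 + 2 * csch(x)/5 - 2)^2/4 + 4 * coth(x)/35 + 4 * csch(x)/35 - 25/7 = 2*(-125*sinh(x) - 100*sinh(2*x) - 25*sinh(3*x) + 161*cosh(x) + 56*cosh(2*x) + 7*cosh(3*x) + 112)/(175*(cosh(2*x) - 1)^2)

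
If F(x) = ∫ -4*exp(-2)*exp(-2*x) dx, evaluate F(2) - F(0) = -2*exp(-2) + 2*exp(-6)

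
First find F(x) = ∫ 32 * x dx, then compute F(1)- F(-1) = 0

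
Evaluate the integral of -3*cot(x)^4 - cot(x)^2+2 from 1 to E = cot(E)^3 - cot(1)^3 + 2*cot(1) - 2*cot(E)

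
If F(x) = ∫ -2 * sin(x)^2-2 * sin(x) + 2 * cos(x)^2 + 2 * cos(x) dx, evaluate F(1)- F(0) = -4 + (cos(1) + sin(1) + 1)^2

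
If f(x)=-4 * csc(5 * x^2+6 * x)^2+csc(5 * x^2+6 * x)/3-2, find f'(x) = 4*(-5*x*sin(2*x*(5*x + 6))/3 + 80*x*cos(x*(5*x + 6)) - sin(2*x*(5*x + 6)) + 48*cos(x*(5*x + 6)))/(3*sin(x*(5*x + 6)) - sin(3*x*(5*x + 6)))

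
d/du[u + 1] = 1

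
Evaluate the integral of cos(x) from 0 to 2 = sin(2)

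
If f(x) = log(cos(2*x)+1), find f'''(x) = -4*sin(x)/cos(x)^3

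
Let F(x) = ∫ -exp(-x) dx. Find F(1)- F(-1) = -E + exp(-1)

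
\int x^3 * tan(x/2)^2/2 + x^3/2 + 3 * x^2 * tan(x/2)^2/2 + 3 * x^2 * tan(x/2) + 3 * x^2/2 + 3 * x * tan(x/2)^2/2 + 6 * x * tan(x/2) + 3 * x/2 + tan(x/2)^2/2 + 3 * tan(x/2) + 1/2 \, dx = (x + 1)^3*tan(x/2) + C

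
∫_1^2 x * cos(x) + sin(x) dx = -sin(1) + 2*sin(2)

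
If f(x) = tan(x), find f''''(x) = 24*tan(x)^5 + 40*tan(x)^3 + 16*tan(x)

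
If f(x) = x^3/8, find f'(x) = 3*x^2/8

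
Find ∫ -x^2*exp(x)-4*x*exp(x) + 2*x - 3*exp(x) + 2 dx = (1 - exp(x))*(x^2 + 2*x + 1) + C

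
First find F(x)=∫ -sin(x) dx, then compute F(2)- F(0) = -1 + cos(2)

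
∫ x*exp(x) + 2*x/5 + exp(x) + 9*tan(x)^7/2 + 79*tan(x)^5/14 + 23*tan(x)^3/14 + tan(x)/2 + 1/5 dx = x^2/5 + x*exp(x) + x/5 + 3*tan(x)^6/4 + 2*tan(x)^4/7 + tan(x)^2/4 + C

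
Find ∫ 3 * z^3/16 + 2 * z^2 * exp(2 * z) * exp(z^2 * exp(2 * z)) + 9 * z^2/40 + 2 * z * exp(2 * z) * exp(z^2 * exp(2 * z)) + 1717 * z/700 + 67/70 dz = 3*z^4/64 + 3*z^3/40 + 1717*z^2/1400 + 67*z/70 + exp(z^2*exp(2*z)) + C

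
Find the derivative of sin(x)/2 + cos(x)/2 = -sin(x)/2 + cos(x)/2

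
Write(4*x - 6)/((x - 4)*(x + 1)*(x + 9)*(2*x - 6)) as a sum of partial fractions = 7/(416*(x + 9)) - 1/(32*(x + 1)) - 1/(16*(x - 3)) + 1/(13*(x - 4))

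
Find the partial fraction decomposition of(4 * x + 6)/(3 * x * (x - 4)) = 11/(6*(x - 4)) - 1/(2*x)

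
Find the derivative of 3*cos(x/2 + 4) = -3*sin(x/2 + 4)/2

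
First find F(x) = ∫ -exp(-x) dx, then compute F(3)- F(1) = -exp(-1) + exp(-3)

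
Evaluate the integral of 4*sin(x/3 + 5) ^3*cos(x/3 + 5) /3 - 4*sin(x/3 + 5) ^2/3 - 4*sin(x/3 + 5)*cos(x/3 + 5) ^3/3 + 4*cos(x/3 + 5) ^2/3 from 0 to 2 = 2*sin(34/3) + cos(68/3)/4 - cos(20)/4 - 2*sin(10)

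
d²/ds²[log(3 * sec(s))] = cos(s)^(-2)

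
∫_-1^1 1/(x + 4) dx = -log(3) + log(5)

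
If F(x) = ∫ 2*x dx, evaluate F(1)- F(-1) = 0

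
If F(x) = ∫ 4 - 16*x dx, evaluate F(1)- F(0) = -4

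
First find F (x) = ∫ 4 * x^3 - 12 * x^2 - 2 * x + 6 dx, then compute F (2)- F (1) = -10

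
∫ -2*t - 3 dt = -t^2 - 3*t + C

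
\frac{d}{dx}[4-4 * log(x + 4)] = -4/(x + 4)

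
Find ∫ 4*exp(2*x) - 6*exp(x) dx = 2*(exp(x) - 1)^2 - 2*exp(x) + C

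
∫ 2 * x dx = x^2 + C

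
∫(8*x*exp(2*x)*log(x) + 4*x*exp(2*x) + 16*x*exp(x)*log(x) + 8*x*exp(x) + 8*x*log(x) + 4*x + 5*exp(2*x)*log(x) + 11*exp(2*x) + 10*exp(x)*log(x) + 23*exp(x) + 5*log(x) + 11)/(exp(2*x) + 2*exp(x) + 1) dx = ((exp(x) + 1)*(x*(4*x + 5)*log(x) + 6*x + 4) + exp(x))/(exp(x) + 1) + C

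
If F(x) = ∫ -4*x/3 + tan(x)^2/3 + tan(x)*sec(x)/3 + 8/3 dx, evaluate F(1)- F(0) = tan(1)/3 + sec(1)/3 + 4/3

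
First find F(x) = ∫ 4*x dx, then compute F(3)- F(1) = 16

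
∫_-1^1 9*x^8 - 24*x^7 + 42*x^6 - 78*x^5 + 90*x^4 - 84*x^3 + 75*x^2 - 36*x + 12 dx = 124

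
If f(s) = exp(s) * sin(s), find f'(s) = sqrt(2)*exp(s)*sin(s + pi/4)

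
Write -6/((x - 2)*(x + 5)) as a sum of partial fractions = 6/(7*(x + 5)) - 6/(7*(x - 2))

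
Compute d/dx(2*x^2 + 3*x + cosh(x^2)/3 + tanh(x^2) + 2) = 2*x*sinh(x^2)/3 - 2*x*tanh(x^2)^2 + 6*x + 3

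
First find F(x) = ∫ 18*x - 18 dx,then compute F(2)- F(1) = 9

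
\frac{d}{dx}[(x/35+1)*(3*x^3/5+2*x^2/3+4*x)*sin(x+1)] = 3*x^4*cos(x + 1)/175 + 12*x^3*sin(x + 1)/175 + 13*x^3*cos(x + 1)/21 + 13*x^2*sin(x + 1)/7 + 82*x^2*cos(x + 1)/105 + 164*x*sin(x + 1)/105 + 4*x*cos(x + 1) + 4*sin(x + 1)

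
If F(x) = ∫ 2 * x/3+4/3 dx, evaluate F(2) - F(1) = 7/3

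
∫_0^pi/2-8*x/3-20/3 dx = (-4 - pi)*(pi/3 + 2) + 8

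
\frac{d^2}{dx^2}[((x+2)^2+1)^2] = 12*x^2 + 48*x + 52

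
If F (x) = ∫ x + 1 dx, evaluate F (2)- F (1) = 5/2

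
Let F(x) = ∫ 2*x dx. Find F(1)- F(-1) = 0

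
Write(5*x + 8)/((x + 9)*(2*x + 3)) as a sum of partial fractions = 1/(15*(2*x + 3)) + 37/(15*(x + 9))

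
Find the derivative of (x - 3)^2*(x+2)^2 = 4*x^3 - 6*x^2 - 22*x + 12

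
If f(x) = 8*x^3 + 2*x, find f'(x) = 24*x^2 + 2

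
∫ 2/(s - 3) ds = log(3*(s - 3)^2) + C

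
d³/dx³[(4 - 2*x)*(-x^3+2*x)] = 48*x - 24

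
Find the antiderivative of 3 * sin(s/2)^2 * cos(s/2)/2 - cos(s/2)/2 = -sin(s/2)*cos(s/2)^2 + C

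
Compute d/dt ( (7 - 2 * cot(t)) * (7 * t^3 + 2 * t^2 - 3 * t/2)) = 14*t^3/sin(t)^2 + 147*t^2 - 42*t^2/tan(t) + 4*t^2/sin(t)^2 + 28*t - 8*t/tan(t) - 3*t/sin(t)^2 - 21/2 + 3/tan(t)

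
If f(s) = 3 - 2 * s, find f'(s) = -2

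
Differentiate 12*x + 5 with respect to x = 12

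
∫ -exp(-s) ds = exp(-s) + C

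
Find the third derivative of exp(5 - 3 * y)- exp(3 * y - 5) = (-27*exp(6*y - 10) - 27)*exp(5 - 3*y)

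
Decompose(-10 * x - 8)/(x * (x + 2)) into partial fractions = -6/(x + 2) - 4/x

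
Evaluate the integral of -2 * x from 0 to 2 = -4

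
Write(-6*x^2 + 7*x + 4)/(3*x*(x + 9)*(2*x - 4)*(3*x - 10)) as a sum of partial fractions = -177/(1480*(3*x - 10)) + 545/(21978*(x + 9)) + 1/(88*(x - 2)) + 1/(270*x)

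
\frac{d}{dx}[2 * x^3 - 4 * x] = 6*x^2 - 4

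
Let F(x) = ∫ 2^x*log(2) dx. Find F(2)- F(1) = 2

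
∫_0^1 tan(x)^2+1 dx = tan(1)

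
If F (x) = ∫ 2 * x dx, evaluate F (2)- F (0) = 4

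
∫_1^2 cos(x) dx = -sin(1) + sin(2)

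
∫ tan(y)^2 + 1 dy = tan(y) + C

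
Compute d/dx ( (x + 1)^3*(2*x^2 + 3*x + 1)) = 10*x^4 + 36*x^3 + 48*x^2 + 28*x + 6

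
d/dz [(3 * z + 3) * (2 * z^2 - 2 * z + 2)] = 18*z^2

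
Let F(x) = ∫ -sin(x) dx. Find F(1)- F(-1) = 0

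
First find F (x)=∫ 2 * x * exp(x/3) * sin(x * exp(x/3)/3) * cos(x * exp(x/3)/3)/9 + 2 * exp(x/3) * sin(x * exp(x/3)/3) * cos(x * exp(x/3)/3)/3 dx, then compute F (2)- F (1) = cos(2*exp(1/3)/3)/2 - cos(4*exp(2/3)/3)/2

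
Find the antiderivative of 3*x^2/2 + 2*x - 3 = x^3/2 + x^2 - 3*x + C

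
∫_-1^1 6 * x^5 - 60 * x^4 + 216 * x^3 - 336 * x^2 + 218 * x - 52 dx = -352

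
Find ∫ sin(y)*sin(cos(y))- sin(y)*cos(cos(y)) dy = sqrt(2)*sin(cos(y) + pi/4) + C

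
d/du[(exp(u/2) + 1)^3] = 3*exp(3*u/2)/2 + 3*exp(u/2)/2 + 3*exp(u)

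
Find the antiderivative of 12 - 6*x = -3*x^2 + 12*x + C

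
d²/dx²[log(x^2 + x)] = (-2*x^2 - 2*x - 1)/(x^4 + 2*x^3 + x^2)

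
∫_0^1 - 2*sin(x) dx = -2 + 2*cos(1)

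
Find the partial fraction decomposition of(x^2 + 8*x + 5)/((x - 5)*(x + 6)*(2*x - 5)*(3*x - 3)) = -50/(153*(2*x - 5)) + 1/(561*(x + 6)) + 1/(18*(x - 1)) + 7/(66*(x - 5))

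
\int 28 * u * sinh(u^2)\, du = 14*cosh(u^2) + C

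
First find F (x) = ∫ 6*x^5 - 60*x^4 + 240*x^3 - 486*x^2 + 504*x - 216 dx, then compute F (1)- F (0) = -77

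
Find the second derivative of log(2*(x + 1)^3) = -3/(x^2 + 2*x + 1)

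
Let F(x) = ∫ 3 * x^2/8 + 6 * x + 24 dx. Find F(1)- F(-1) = 193/4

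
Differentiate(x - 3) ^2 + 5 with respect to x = 2*x - 6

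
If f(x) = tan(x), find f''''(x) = 24*tan(x)^5 + 40*tan(x)^3 + 16*tan(x)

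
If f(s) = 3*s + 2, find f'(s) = 3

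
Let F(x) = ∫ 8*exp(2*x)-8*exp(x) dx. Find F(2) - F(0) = (-2 + 2*exp(2))^2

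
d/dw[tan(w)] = cos(w)^(-2)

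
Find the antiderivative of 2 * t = t^2 + C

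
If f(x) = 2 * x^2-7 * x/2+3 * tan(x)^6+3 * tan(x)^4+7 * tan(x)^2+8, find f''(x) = 126*tan(x)^8 + 276*tan(x)^6 + 228*tan(x)^4 + 92*tan(x)^2 + 18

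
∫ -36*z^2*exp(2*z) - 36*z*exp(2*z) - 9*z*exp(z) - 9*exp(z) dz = 9*z*(-2*z*exp(z) - 1)*exp(z) + C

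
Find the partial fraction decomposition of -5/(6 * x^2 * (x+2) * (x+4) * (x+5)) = -1/(90*(x + 5)) + 5/(192*(x + 4)) - 5/(144*(x + 2)) + 19/(960*x) - 1/(48*x^2)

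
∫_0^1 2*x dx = 1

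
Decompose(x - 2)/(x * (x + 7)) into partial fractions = 9/(7*(x + 7)) - 2/(7*x)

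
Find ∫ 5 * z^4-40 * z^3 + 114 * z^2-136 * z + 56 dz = z^5 - 10*z^4 + 38*z^3 - 68*z^2 + 56*z + C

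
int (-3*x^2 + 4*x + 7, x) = -x^3 + 2*x^2 + 7*x + C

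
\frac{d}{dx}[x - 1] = 1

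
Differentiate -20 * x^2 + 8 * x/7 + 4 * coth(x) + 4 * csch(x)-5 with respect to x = -40*x + 8/7 - 4*cosh(x)/sinh(x)^2 - 4/sinh(x)^2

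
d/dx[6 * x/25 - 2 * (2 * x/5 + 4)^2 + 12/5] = -16*x/25 - 154/25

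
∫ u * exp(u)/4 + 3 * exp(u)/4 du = (u + 2)*exp(u)/4 + C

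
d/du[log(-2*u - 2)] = 1/(u + 1)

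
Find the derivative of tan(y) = cos(y)^(-2)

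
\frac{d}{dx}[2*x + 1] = 2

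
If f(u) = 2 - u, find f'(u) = -1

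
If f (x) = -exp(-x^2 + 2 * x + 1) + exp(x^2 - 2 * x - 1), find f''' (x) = (8*x^3*exp(-2*x^2 + 4*x + 2) + 8*x^3 - 24*x^2*exp(-2*x^2 + 4*x + 2) - 24*x^2 + 12*x*exp(-2*x^2 + 4*x + 2) + 36*x + 4*exp(-2*x^2 + 4*x + 2) - 20)*exp(x^2 - 2*x - 1)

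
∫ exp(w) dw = exp(w) + C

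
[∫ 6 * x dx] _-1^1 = 0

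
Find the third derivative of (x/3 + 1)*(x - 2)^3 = 8*x - 6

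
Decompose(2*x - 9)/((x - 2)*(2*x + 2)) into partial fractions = 11/(6*(x + 1)) - 5/(6*(x - 2))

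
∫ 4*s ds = 2*s^2 + C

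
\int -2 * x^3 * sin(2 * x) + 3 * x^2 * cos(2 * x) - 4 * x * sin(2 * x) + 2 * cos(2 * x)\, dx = x*(x^2 + 2)*cos(2*x) + C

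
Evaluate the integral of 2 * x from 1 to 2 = 3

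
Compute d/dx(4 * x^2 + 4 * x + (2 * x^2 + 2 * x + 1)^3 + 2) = 48*x^5 + 120*x^4 + 144*x^3 + 96*x^2 + 44*x + 10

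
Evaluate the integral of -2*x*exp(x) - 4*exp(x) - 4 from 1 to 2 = -6*exp(2) - 4 + 4*E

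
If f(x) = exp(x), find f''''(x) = exp(x)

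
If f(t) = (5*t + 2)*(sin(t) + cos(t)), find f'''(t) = 5*t*sin(t) - 5*t*cos(t) - 13*sin(t) - 17*cos(t)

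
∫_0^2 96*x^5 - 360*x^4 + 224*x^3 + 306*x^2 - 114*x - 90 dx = 24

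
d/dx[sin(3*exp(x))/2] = 3*exp(x)*cos(3*exp(x))/2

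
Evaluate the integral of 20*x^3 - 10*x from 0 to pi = 5*pi*(-pi + pi^3)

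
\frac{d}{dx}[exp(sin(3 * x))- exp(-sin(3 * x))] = 3*(exp(sin(3*x)) + exp(-sin(3*x)))*cos(3*x)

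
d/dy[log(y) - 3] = 1/y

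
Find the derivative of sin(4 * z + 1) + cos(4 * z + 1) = -4*sin(4*z + 1) + 4*cos(4*z + 1)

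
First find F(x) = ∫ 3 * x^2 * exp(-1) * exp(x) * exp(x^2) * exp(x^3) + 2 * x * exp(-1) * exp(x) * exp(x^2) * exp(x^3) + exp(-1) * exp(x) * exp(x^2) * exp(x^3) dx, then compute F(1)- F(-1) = -exp(-2) + exp(2)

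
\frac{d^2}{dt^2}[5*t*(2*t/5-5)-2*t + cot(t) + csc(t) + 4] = 4 - 1/sin(t) + 2*cos(t)/sin(t)^3 + 2/sin(t)^3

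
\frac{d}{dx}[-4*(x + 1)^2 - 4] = -8*x - 8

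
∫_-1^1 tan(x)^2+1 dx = 2*tan(1)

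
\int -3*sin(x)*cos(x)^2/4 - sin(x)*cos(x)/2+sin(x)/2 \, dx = -5*cos(x)/16 + cos(2*x)/8 + cos(3*x)/16 + C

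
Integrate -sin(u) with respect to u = cos(u) + C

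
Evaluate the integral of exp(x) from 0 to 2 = -1 + exp(2)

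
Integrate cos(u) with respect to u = sin(u) + C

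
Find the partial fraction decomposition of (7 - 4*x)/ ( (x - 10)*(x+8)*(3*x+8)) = -159/(608*(3*x + 8)) + 13/(96*(x + 8)) - 11/(228*(x - 10))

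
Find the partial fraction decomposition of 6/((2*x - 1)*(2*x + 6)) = 6/(7*(2*x - 1)) - 3/(7*(x + 3))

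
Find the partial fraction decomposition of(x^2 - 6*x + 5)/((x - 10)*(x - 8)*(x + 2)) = 7/(40*(x + 2)) - 21/(20*(x - 8)) + 15/(8*(x - 10))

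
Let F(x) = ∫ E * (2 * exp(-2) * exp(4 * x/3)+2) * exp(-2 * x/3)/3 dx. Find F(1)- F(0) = -exp(1/3) - exp(-1) + exp(-1/3) + E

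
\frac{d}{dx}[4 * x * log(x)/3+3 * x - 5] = 4*log(x)/3 + 13/3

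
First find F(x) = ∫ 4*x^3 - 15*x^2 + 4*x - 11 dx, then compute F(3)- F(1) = -56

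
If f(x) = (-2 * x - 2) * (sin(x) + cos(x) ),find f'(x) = 2*x*sin(x) - 2*x*cos(x) - 4*cos(x)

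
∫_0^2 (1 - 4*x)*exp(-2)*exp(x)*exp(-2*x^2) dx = -exp(-2) + exp(-8)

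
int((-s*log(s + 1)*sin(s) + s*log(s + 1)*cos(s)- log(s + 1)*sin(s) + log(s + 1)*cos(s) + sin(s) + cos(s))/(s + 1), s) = sqrt(2)*log(s + 1)*sin(s + pi/4) + C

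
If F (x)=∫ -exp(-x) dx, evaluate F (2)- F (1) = -exp(-1) + exp(-2)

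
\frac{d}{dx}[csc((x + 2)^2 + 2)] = -4*(x + 2)*cos(x^2 + 4*x + 6)/(1 - cos(2*(x^2 + 4*x + 6)))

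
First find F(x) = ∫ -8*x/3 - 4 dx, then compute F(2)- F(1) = -8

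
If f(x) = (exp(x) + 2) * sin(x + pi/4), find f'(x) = sqrt(2)*exp(x)*cos(x) + 2*cos(x + pi/4)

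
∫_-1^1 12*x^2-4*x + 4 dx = 16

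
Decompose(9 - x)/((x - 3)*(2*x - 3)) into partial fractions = -5/(2*x - 3) + 2/(x - 3)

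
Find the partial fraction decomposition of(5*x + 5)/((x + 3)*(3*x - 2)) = 25/(11*(3*x - 2)) + 10/(11*(x + 3))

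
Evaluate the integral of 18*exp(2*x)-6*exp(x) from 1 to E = -(-1 + 3*E)^2 + (-1 + 3*exp(E))^2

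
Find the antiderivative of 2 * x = x^2 + C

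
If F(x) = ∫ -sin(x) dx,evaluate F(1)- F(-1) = 0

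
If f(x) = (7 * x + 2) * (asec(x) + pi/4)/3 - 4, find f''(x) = (-4*x^2 - 7*x + 2)/(3*x^5*sqrt(1 - 1/x^2) - 3*x^3*sqrt(1 - 1/x^2))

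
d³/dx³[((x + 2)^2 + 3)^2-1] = 24*x + 48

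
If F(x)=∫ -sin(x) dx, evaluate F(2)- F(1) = -cos(1) + cos(2)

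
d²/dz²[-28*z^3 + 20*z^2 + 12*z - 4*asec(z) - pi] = (-168*z^6 + 40*z^5 + 336*z^4 - 80*z^3 + 8*z^2*sqrt(1 - 1/z^2) - 168*z^2 + 40*z - 4*sqrt(1 - 1/z^2))/(z^5 - 2*z^3 + z)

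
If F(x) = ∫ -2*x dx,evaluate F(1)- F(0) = -1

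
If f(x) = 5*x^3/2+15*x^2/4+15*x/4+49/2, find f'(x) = 15*x^2/2 + 15*x/2 + 15/4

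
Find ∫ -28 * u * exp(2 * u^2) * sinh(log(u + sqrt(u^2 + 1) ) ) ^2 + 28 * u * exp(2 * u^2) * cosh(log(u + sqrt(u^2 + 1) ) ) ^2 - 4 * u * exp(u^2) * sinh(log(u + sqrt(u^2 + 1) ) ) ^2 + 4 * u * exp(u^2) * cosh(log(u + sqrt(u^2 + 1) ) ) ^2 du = (7*exp(u^2) + 2)*exp(u^2) + C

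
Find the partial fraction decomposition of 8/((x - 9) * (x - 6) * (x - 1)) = 1/(5*(x - 1)) - 8/(15*(x - 6)) + 1/(3*(x - 9))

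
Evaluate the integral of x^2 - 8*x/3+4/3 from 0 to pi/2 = pi*(-2 + pi/2)^2/6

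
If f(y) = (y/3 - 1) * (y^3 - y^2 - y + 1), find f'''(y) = 8*y - 8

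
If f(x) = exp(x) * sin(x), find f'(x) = sqrt(2)*exp(x)*sin(x + pi/4)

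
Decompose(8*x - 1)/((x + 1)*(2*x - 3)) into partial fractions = 22/(5*(2*x - 3)) + 9/(5*(x + 1))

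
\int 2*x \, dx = x^2 + C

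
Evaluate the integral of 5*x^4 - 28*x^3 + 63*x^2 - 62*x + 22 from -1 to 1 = 88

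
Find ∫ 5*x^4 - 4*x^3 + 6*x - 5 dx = x^5 - x^4 + 3*x^2 - 5*x + C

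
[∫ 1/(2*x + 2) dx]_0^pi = log(1 + pi)/2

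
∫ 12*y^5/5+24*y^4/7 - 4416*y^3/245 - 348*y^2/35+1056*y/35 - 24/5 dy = 2*y^6/5 + 24*y^5/35 - 1104*y^4/245 - 116*y^3/35 + 528*y^2/35 - 24*y/5 + C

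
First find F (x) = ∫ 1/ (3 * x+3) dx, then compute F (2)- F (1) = -log(2)/3 + log(3)/3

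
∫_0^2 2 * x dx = 4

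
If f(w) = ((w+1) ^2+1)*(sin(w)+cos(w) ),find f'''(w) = w^2*sin(w) - w^2*cos(w) - 4*w*sin(w) - 8*w*cos(w) - 10*sin(w) - 2*cos(w)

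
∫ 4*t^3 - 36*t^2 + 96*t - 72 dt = t^4 - 12*t^3 + 48*t^2 - 72*t + C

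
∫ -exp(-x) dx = exp(-x) + C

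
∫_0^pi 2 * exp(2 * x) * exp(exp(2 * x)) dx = -E + exp(exp(2*pi))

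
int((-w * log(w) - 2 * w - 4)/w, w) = -(w + 4)*(log(w) + 1) + C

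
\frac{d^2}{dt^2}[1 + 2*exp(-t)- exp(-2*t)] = (2*exp(t) - 4)*exp(-2*t)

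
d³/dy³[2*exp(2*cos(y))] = 4*(-4*sin(y)^2 + 6*cos(y) + 1)*exp(2*cos(y))*sin(y)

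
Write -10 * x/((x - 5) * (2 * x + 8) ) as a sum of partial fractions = -20/(9*(x + 4)) - 25/(9*(x - 5))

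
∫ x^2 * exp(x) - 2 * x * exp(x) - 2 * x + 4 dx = (x - 2)^2*(exp(x) - 1) + C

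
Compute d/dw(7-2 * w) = -2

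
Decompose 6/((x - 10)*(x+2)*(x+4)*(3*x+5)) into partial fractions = -162/(245*(3*x + 5)) - 3/(98*(x + 4)) + 1/(4*(x + 2)) + 1/(980*(x - 10))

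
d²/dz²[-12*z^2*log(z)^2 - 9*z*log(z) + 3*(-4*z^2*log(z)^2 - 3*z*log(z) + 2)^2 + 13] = (576*z^3*log(z)^4 + 1344*z^3*log(z)^3 + 576*z^3*log(z)^2 + 432*z^2*log(z)^3 + 1080*z^2*log(z)^2 + 432*z^2*log(z) - 66*z*log(z)^2 - 198*z*log(z) - 66*z - 45)/z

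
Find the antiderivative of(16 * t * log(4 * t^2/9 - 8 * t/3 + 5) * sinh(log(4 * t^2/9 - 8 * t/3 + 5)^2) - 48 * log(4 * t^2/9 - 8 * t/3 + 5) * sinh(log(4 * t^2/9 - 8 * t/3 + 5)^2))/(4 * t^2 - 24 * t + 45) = cosh(log(4*(t - 3)^2/9 + 1)^2) + C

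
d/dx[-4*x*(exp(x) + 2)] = -4*x*exp(x) - 4*exp(x) - 8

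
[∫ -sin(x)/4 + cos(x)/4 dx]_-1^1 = sin(1)/2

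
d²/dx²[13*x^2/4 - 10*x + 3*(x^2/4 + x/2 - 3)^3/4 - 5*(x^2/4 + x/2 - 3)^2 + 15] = 45*x^4/128 + 45*x^3/32 - 57*x^2/8 - 273*x/16 + 103/4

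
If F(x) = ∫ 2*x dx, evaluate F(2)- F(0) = 4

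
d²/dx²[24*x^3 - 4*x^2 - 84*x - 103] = 144*x - 8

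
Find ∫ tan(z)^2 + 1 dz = tan(z) + C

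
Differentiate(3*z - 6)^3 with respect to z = 81*z^2 - 324*z + 324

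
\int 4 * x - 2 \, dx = 2*x^2 - 2*x + C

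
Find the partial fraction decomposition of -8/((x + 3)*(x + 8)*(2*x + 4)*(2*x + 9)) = -32/(105*(2*x + 9)) + 2/(105*(x + 8)) + 4/(15*(x + 3)) - 2/(15*(x + 2))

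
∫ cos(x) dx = sin(x) + C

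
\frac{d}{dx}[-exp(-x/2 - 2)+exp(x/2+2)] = (exp(x + 4) + 1)*exp(-x/2 - 2)/2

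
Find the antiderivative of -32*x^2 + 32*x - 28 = -32*x^3/3 + 16*x^2 - 28*x + C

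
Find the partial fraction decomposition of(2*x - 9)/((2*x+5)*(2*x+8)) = -14/(3*(2*x + 5)) + 17/(6*(x + 4))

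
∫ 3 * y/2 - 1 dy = 3*y^2/4 - y + C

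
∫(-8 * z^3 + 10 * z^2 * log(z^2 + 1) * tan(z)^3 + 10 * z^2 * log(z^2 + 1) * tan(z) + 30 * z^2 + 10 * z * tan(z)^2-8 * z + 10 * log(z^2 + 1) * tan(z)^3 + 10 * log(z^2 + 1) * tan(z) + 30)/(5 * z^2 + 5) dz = -4*z^2/5 + 6*z + log(z^2 + 1)*tan(z)^2 + C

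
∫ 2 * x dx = x^2 + C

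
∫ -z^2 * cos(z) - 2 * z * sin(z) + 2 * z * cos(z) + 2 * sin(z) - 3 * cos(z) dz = (-(z - 1)^2 - 2)*sin(z) + C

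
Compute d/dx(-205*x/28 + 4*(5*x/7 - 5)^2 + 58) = 200*x/49 - 1005/28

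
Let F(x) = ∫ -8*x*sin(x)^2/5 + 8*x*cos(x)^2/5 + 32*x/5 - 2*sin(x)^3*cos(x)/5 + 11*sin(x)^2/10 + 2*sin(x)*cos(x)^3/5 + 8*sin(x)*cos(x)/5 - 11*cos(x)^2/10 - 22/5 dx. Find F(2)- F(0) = 21*sin(4)/20 + sin(4)^2/20 + 4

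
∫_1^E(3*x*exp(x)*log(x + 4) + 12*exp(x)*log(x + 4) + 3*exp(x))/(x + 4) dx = -3*E*log(5) + 3*exp(E)*log(E + 4)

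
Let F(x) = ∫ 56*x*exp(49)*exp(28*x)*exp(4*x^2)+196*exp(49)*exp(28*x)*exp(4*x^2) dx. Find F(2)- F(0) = -7*exp(49) + 7*exp(121)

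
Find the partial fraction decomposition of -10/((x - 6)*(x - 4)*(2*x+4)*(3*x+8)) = 27/(208*(3*x + 8)) - 5/(96*(x + 2)) + 1/(48*(x - 4)) - 5/(416*(x - 6))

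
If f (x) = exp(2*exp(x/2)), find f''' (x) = exp(x/2 + 2*exp(x/2))/4 + 3*exp(x + 2*exp(x/2))/2 + exp(3*x/2 + 2*exp(x/2))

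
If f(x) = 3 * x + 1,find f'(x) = 3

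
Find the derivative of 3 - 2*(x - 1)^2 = 4 - 4*x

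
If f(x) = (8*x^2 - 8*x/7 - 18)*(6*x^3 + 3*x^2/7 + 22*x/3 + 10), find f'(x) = 240*x^4 - 96*x^3/7 - 7324*x^2/49 + 2684*x/21 - 1004/7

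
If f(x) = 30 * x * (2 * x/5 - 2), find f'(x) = 24*x - 60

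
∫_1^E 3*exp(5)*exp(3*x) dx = -exp(8) + exp(5 + 3*E)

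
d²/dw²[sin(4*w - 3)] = -16*sin(4*w - 3)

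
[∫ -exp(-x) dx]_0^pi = -1 + exp(-pi)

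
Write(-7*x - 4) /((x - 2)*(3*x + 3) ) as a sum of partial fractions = -1/(3*(x + 1)) - 2/(x - 2)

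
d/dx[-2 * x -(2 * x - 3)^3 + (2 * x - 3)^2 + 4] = -24*x^2 + 80*x - 68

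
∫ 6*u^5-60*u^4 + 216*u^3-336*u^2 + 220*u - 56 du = u^6 - 12*u^5 + 54*u^4 - 112*u^3 + 110*u^2 - 56*u + C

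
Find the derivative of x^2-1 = 2*x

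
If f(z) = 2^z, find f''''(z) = 2^z*log(2)^4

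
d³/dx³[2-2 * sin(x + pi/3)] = 2*cos(x + pi/3)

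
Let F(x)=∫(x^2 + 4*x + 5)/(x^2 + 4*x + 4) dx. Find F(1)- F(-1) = 8/3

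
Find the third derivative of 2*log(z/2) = 4/z^3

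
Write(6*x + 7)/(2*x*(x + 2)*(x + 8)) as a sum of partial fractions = -41/(96*(x + 8)) + 5/(24*(x + 2)) + 7/(32*x)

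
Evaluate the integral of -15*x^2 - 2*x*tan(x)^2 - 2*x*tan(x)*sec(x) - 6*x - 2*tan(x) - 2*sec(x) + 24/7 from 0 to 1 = -2/cos(1) - 25/7 - 2*tan(1)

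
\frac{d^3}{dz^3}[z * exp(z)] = z*exp(z) + 3*exp(z)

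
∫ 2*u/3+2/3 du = u^2/3 + 2*u/3 + C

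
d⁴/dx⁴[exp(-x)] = exp(-x)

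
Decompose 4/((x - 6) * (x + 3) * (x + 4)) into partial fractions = 2/(5*(x + 4)) - 4/(9*(x + 3)) + 2/(45*(x - 6))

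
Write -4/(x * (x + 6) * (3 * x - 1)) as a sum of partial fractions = -36/(19*(3*x - 1)) - 2/(57*(x + 6)) + 2/(3*x)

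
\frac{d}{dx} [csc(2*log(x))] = -2*cot(2*log(x))*csc(2*log(x))/x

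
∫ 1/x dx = log(x) + C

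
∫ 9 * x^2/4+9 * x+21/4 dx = 3*x^3/4 + 9*x^2/2 + 21*x/4 + C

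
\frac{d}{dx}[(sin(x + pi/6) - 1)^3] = 3*sin(x + pi/6)^2*cos(x + pi/6) - 3*sin(2*x + pi/3) + 3*cos(x + pi/6)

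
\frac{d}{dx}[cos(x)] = -sin(x)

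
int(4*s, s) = 2*s^2 + C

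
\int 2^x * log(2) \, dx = 2^x + C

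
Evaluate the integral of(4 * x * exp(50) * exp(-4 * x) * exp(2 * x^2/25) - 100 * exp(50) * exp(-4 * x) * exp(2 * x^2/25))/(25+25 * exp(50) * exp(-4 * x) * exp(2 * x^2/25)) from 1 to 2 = -log(1 + exp(1152/25)) + log(1 + exp(1058/25))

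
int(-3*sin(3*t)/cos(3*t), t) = log(2*cos(3*t)) + C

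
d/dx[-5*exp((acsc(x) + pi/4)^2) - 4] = (20*exp(acsc(x)^2 + pi*acsc(x)/2 + pi^2/16)*acsc(x) + 5*pi*exp(acsc(x)^2 + pi*acsc(x)/2 + pi^2/16))/(2*x^2*sqrt(1 - 1/x^2))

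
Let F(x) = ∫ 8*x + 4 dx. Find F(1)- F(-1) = 8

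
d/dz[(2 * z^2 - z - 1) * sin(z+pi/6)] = 2*z^2*cos(z + pi/6) + 4*z*sin(z + pi/6) - z*cos(z + pi/6) - sqrt(2)*sin(z + 5*pi/12)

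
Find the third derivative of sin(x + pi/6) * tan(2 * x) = 48*sin(x + pi/6)*tan(2*x)^4 + 58*sin(x + pi/6)*tan(2*x)^2 + 10*sin(x + pi/6) + 24*cos(x + pi/6)*tan(2*x)^3 + 23*cos(x + pi/6)*tan(2*x)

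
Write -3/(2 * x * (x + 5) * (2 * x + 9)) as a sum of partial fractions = 2/(3*(2*x + 9)) - 3/(10*(x + 5)) - 1/(30*x)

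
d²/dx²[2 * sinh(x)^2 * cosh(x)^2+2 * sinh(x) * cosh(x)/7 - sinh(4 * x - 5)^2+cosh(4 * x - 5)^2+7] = 8*(cosh(2*x) - 1)^2 + 4*sinh(2*x)/7 + 16*cosh(2*x) - 12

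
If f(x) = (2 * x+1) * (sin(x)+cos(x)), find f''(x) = -2*x*sin(x) - 2*x*cos(x) - 5*sin(x) + 3*cos(x)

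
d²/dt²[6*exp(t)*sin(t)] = 12*exp(t)*cos(t)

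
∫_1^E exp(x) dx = -E + exp(E)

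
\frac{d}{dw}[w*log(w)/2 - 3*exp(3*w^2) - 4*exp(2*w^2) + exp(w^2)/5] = -18*w*exp(3*w^2) - 16*w*exp(2*w^2) + 2*w*exp(w^2)/5 + log(w)/2 + 1/2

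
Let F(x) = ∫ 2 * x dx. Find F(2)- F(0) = 4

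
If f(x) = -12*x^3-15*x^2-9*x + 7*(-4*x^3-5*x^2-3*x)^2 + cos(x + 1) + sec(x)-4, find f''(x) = 3360*x^4 + 5600*x^3 + 4116*x^2 + 1188*x - cos(x + 1) + 2*tan(x)^2*sec(x) + sec(x) + 96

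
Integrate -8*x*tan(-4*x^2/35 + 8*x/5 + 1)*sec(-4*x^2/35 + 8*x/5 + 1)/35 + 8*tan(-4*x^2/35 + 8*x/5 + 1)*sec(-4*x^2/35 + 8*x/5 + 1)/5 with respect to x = sec(-4*x^2/35 + 8*x/5 + 1) + C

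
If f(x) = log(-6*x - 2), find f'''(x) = 54/(27*x^3 + 27*x^2 + 9*x + 1)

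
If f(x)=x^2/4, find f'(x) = x/2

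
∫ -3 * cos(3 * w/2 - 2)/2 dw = -sin(3*w/2 - 2) + C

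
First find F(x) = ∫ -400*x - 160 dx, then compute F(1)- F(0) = -360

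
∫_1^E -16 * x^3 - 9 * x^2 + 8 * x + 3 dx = (-4*E - 3)*(-E + exp(3))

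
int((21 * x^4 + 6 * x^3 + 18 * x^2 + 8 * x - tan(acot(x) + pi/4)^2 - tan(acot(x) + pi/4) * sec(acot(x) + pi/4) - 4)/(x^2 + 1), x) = (sqrt(2)*x*sqrt((x^2 + 1)/x^2) + x + (x - 1)*(7*x^3 + 3*x^2 - 3*x + log(x^2 + 1)) + 1)/(x - 1) + C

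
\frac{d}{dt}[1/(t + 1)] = -1/(t^2 + 2*t + 1)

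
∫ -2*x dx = -x^2 + C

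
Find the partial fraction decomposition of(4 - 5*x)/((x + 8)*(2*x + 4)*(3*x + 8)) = -39/(16*(3*x + 8)) + 11/(48*(x + 8)) + 7/(12*(x + 2))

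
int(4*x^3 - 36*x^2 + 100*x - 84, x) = x^4 - 12*x^3 + 50*x^2 - 84*x + C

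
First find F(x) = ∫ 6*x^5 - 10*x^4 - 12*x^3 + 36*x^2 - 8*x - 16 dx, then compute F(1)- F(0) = -12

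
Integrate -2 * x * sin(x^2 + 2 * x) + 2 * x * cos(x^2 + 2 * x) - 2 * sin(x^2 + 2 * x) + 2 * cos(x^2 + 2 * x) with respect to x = sin(x*(x + 2)) + cos(x*(x + 2)) + C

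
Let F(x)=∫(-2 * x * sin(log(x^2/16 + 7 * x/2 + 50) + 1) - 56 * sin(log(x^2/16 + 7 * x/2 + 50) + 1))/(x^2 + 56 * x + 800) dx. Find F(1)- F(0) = -cos(1 + log(50)) + cos(1 + log(857/16))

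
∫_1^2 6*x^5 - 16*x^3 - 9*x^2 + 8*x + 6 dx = 0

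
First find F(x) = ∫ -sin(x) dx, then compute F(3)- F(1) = cos(3) - cos(1)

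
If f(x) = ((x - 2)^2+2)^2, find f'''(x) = 24*x - 48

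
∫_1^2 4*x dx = 6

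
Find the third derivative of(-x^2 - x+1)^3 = -120*x^3 - 180*x^2 + 30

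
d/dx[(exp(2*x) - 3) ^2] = 4*exp(4*x) - 12*exp(2*x)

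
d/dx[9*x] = 9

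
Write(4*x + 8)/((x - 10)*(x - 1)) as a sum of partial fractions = -4/(3*(x - 1)) + 16/(3*(x - 10))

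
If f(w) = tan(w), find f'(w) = cos(w)^(-2)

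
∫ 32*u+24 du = 16*u^2 + 24*u + C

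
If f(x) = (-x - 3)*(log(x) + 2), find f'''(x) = (x - 6)/x^3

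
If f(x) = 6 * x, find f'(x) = 6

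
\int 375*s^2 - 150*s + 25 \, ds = 125*s^3 - 75*s^2 + 25*s + C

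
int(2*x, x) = x^2 + C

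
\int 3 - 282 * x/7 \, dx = -141*x^2/7 + 3*x + C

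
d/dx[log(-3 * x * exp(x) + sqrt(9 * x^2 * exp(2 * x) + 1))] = (9*x^2*exp(2*x) - 3*x*sqrt(9*x^2*exp(2*x) + 1)*exp(x) + 9*x*exp(2*x) - 3*sqrt(9*x^2*exp(2*x) + 1)*exp(x))/(9*x^2*exp(2*x) - 3*x*sqrt(9*x^2*exp(2*x) + 1)*exp(x) + 1)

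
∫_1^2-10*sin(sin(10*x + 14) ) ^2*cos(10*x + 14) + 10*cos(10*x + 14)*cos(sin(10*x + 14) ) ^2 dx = sin(2*sin(34))/2 - sin(2*sin(24))/2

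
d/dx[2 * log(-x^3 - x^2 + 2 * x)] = (6*x^2 + 4*x - 4)/(x^3 + x^2 - 2*x)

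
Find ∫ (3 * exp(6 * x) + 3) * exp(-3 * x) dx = 2*sinh(3*x) + C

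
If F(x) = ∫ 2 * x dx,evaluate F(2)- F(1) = 3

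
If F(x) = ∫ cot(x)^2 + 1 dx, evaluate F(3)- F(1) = cot(1) - cot(3)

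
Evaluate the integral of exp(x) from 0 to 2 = -1 + exp(2)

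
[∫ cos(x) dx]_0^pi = 0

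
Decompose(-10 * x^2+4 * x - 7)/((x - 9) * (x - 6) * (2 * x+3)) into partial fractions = -142/(315*(2*x + 3)) + 343/(45*(x - 6)) - 781/(63*(x - 9))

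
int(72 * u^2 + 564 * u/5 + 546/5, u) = 24*u^3 + 282*u^2/5 + 546*u/5 + C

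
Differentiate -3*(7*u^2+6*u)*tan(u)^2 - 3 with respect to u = -42*u^2*sin(u)/cos(u)^3 - 36*u*sin(u)/cos(u)^3 + 42*u - 42*u/cos(u)^2 + 18 - 18/cos(u)^2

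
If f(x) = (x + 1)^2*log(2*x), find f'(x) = (2*x^2*log(x) + x^2 + 2*x^2*log(2) + 2*x*log(x) + 2*x*log(2) + 2*x + 1)/x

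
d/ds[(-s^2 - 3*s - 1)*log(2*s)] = (-2*s^2*log(s) - 2*s^2*log(2) - s^2 - 3*s*log(s) - 3*s - 3*s*log(2) - 1)/s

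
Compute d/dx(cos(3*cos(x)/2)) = 3*sin(x)*sin(3*cos(x)/2)/2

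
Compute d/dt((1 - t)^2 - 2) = 2*t - 2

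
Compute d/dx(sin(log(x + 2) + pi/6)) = cos(log(x + 2) + pi/6)/(x + 2)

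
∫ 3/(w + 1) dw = 3*log(w + 1) + C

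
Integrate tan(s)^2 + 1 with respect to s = tan(s) + C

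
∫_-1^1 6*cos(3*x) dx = 4*sin(3)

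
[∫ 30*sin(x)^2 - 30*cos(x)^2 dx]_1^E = -15*sin(2*E) + 15*sin(2)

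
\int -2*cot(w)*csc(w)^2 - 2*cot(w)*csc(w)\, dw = (csc(w) + 1)^2 + C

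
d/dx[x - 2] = 1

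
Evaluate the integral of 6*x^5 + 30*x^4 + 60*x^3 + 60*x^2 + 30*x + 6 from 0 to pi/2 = -1 + (1 + pi/2)^6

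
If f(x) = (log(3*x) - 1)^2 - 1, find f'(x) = (2*log(x) - 2 + 2*log(3))/x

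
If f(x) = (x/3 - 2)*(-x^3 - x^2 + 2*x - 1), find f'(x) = -4*x^3/3 + 5*x^2 + 16*x/3 - 13/3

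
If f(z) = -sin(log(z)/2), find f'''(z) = -(6*sin(log(z)/2) + 7*cos(log(z)/2))/(8*z^3)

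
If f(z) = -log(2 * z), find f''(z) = z^(-2)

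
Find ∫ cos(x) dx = sin(x) + C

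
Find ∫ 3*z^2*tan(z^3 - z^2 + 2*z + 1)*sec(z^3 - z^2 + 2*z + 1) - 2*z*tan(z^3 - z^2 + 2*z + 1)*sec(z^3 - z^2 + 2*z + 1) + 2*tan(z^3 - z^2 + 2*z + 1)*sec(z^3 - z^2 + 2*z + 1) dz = sec(z^3 - z^2 + 2*z + 1) + C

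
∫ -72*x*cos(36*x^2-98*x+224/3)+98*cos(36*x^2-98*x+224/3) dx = -sin(36*x^2 - 98*x + 224/3) + C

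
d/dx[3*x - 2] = 3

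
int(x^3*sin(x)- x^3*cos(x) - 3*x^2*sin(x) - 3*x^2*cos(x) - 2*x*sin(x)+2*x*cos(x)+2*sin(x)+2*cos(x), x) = -sqrt(2)*x*(x^2 - 2)*sin(x + pi/4) + C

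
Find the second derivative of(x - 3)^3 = 6*x - 18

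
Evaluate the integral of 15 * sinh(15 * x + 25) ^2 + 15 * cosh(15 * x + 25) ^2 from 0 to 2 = -sinh(50)/2 + sinh(110)/2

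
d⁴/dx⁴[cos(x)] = cos(x)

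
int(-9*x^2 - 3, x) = -3*x^3 - 3*x + C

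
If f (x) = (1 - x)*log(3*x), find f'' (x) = (-x - 1)/x^2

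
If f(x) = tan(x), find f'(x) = cos(x)^(-2)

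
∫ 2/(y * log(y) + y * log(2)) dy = 2*log(log(2*y)) + C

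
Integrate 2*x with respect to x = x^2 + C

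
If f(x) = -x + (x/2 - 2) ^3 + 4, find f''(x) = 3*x/4 - 3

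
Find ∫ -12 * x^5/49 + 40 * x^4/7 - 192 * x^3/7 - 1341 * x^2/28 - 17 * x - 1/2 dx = x^3/28 - 2*x^2*(-x^2 + 14*x + 14)^2/49 - x^2/2 - x/2 + acos(-2*x^2 + 7*x - 4) - asin(2*x^2 - 7*x + 4) + C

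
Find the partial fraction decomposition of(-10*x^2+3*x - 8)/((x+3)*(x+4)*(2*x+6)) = -90/(x + 4) + 85/(x + 3) - 107/(2*(x + 3)^2)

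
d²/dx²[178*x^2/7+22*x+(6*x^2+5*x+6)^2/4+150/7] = 108*x^2 + 90*x + 1391/14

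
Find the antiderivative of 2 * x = x^2 + C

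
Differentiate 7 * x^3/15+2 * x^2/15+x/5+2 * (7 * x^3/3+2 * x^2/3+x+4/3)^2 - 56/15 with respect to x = 196*x^5/3 + 280*x^4/9 + 368*x^3/9 + 701*x^2/15 + 512*x/45 + 83/15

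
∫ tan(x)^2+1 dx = tan(x) + C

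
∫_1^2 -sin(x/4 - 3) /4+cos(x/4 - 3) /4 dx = cos(5/2) - sin(5/2) + sin(11/4) - cos(11/4)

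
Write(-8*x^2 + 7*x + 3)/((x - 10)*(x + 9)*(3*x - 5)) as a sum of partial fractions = 17/(200*(3*x - 5)) - 177/(152*(x + 9)) - 727/(475*(x - 10))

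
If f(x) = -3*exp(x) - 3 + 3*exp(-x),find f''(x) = (3 - 3*exp(2*x))*exp(-x)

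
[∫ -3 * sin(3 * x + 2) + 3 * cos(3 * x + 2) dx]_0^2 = -sin(2) + cos(8) - cos(2) + sin(8)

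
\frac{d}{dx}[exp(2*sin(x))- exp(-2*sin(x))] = 2*(exp(2*sin(x)) + exp(-2*sin(x)))*cos(x)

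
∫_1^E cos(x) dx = -sin(1) + sin(E)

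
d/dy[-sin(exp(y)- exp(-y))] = -(exp(2*y) + 1)*exp(-y)*cos(exp(y) - exp(-y))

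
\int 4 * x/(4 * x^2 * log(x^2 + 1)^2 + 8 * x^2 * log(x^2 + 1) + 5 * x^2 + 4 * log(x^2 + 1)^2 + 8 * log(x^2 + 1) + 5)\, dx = -acot(2*log(x^2 + 1) + 2) + C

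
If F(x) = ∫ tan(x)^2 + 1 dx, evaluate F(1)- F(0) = tan(1)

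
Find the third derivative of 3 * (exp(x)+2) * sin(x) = 6*sqrt(2)*exp(x)*cos(x + pi/4) - 6*cos(x)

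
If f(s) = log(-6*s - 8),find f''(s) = -9/(9*s^2 + 24*s + 16)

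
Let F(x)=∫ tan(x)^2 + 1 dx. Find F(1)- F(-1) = 2*tan(1)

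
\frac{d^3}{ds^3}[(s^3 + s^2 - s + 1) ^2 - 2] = 120*s^3 + 120*s^2 - 24*s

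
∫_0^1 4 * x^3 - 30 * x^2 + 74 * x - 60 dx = -32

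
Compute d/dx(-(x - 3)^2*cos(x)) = x^2*sin(x) - 6*x*sin(x) - 2*x*cos(x) + 9*sin(x) + 6*cos(x)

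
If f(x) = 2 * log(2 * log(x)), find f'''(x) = (4*log(x)^2 + 6*log(x) + 4)/(x^3*log(x)^3)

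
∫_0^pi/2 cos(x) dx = 1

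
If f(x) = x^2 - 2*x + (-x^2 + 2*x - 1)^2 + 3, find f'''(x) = 24*x - 24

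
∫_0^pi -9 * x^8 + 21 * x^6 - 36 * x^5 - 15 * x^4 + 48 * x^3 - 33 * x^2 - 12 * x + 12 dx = (-pi^3 - 2 + pi)^3 + 8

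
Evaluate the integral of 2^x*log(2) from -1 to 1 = 3/2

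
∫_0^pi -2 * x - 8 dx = -20 + (4 - 2*pi)*(pi/2 + 5)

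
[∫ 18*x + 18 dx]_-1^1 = 36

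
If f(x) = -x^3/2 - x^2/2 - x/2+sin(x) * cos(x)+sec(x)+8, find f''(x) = -3*x - 2*sin(2*x) + 2*tan(x)^2*sec(x) + sec(x) - 1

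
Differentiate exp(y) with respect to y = exp(y)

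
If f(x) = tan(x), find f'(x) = cos(x)^(-2)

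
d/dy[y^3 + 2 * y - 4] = 3*y^2 + 2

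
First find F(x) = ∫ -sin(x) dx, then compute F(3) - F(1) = cos(3) - cos(1)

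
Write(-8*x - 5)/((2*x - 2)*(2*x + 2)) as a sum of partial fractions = -3/(8*(x + 1)) - 13/(8*(x - 1))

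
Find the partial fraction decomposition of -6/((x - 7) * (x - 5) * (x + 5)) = -1/(20*(x + 5)) + 3/(10*(x - 5)) - 1/(4*(x - 7))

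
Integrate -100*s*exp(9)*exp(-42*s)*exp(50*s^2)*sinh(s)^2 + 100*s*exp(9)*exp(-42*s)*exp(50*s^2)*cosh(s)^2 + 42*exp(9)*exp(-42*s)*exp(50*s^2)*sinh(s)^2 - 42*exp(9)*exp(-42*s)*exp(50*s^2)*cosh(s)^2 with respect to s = exp(s^2 + (7*s - 3)^2) + C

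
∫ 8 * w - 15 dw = 4*w^2 - 15*w + C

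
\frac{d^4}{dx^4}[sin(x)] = sin(x)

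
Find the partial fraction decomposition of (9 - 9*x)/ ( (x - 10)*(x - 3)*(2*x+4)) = 9/(40*(x + 2)) + 9/(35*(x - 3)) - 27/(56*(x - 10))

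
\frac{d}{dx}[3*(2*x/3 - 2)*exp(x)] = 2*x*exp(x) - 4*exp(x)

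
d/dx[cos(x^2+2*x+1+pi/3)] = -2*(x + 1)*sin(x^2 + 2*x + 1 + pi/3)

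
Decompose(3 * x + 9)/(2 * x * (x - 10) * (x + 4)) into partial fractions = -3/(112*(x + 4)) + 39/(280*(x - 10)) - 9/(80*x)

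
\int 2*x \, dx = x^2 + C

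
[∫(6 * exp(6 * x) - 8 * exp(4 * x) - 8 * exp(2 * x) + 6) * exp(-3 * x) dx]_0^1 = -2*E + 2*exp(-1) + 2*(E - exp(-1))^3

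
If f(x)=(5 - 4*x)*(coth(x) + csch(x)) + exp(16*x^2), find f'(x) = -(-32*x*exp(16*x^2)*sinh(x)^2 - 4*x*cosh(x) - 4*x + 4*sinh(x) + 2*sinh(2*x) + 5*cosh(x) + 5)/sinh(x)^2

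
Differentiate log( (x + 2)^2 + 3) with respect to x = (2*x + 4)/(x^2 + 4*x + 7)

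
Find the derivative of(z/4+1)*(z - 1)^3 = z^3 + 3*z^2/4 - 9*z/2 + 11/4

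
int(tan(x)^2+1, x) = tan(x) + C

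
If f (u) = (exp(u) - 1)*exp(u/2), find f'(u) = 3*exp(3*u/2)/2 - exp(u/2)/2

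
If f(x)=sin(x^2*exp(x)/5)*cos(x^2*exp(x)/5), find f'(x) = x*(x + 2)*exp(x)*cos(2*x^2*exp(x)/5)/5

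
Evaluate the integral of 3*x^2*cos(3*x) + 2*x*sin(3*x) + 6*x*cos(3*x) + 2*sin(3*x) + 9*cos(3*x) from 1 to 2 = 11*sin(6) - 6*sin(3)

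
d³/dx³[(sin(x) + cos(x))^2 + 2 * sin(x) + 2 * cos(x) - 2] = -8*cos(2*x) - 2*sqrt(2)*cos(x + pi/4)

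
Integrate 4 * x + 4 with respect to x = 2*x^2 + 4*x + C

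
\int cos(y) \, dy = sin(y) + C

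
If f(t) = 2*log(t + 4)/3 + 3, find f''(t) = -2/(3*t^2 + 24*t + 48)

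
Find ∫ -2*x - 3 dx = -x^2 - 3*x + C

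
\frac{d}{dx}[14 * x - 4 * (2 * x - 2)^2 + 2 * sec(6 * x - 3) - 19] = -32*x + 12*tan(6*x - 3)*sec(6*x - 3) + 46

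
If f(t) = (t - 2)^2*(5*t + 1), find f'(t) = 15*t^2 - 38*t + 16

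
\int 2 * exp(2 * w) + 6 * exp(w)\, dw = (exp(w) + 3)^2 + C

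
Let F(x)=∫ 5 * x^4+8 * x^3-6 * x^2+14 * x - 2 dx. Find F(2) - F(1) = 66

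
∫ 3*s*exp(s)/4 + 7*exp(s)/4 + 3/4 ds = (3*s + 4)*(exp(s) + 1)/4 + C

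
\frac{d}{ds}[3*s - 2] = 3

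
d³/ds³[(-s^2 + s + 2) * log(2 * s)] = (-2*s^2 - s + 4)/s^3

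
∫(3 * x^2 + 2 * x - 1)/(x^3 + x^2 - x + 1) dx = log(x^3 + x^2 - x + 1) + C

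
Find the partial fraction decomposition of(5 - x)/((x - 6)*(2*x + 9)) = -19/(21*(2*x + 9)) - 1/(21*(x - 6))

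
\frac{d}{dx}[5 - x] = -1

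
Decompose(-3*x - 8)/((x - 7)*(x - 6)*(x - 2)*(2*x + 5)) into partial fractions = 4/(2907*(2*x + 5)) - 7/(90*(x - 2)) + 13/(34*(x - 6)) - 29/(95*(x - 7))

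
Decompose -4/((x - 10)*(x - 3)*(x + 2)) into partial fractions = -1/(15*(x + 2)) + 4/(35*(x - 3)) - 1/(21*(x - 10))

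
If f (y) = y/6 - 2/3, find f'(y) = 1/6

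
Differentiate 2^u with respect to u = 2^u*log(2)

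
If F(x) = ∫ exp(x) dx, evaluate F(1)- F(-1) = E - exp(-1)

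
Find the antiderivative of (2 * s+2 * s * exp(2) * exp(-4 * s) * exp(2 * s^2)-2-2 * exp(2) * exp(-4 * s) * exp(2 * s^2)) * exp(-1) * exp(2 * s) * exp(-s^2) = 2*sinh((s - 1)^2) + C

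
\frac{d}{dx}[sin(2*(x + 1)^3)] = 6*(x + 1)^2*cos(2*x^3 + 6*x^2 + 6*x + 2)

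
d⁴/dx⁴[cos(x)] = cos(x)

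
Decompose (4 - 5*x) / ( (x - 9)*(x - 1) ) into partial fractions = 1/(8*(x - 1)) - 41/(8*(x - 9))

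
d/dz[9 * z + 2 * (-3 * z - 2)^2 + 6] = 36*z + 33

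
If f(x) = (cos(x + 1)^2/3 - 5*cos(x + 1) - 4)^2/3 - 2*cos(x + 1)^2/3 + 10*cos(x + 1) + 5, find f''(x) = 4*sin(x + 1)^2*cos(x + 1)^2/9 - 20*sin(x + 1)^2*cos(x + 1)/3 + 122*sin(x + 1)^2/9 - 4*cos(x + 1)^4/27 + 10*cos(x + 1)^3/3 - 122*cos(x + 1)^2/9 - 70*cos(x + 1)/3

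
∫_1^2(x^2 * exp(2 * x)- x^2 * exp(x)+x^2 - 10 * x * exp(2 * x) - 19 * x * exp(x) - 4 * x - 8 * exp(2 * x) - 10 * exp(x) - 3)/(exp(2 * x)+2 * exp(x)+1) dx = -21*exp(2)/(1 + exp(2)) - 20/3 + 7*E/(1 + E)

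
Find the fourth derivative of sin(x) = sin(x)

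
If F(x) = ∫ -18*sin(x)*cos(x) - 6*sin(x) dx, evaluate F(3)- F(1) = -(1 + 3*cos(1))^2 + (3*cos(3) + 1)^2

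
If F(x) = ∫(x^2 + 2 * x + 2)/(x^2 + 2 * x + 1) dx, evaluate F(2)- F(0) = 8/3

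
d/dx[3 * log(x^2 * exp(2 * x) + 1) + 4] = (6*x^2*exp(2*x) + 6*x*exp(2*x))/(x^2*exp(2*x) + 1)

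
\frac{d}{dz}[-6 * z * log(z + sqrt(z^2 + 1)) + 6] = (-6*z^2*log(z + sqrt(z^2 + 1)) - 6*z^2 - 6*z*sqrt(z^2 + 1)*log(z + sqrt(z^2 + 1)) - 6*z*sqrt(z^2 + 1) - 6*log(z + sqrt(z^2 + 1)))/(z^2 + z*sqrt(z^2 + 1) + 1)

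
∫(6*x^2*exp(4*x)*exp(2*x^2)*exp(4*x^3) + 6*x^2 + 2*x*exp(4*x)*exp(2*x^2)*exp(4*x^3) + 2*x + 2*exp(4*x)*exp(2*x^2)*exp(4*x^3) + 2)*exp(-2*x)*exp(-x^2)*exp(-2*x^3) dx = 2*sinh(x*(2*x^2 + x + 2)) + C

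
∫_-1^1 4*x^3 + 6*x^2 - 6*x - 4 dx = -4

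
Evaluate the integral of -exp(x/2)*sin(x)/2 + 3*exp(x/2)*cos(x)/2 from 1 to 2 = -(cos(1) + sin(1))*exp(1/2) + E*(cos(2) + sin(2))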